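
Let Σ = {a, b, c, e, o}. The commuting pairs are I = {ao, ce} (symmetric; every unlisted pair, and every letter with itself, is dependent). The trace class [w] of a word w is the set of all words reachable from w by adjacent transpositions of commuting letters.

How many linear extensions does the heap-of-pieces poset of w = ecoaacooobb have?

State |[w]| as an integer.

drop 0:e onto floor
drop 1:c onto floor
drop 2:o onto {0:e, 1:c}
drop 3:a onto {0:e, 1:c}
drop 4:a onto {3:a}
drop 5:c onto {2:o, 4:a}
drop 6:o onto {5:c}
drop 7:o onto {6:o}
drop 8:o onto {7:o}
drop 9:b onto {8:o}
drop 10:b onto {9:b}
ground layer = {0:e, 1:c}
drop-orders for the pieces not yet dropped (sum over which currently-grounded one goes next):
  1 to go: {10} 1
  2 to go: {9,10} 1
  3 to go: {8,9,10} 1
  4 to go: {7,8,9,10} 1
  5 to go: {6,7,8,9,10} 1
  6 to go: {5,6,7,8,9,10} 1
  7 to go: {2,5,6,7,8,9,10} 1  {4,5,6,7,8,9,10} 1
  8 to go: {2,4,5,6,7,8,9,10} 2  {3,4,5,6,7,8,9,10} 1
  9 to go: {2,3,4,5,6,7,8,9,10} 3
  if 0:e drops first: 3 orders
  if 1:c drops first: 3 orders
heap linearizations: 6

6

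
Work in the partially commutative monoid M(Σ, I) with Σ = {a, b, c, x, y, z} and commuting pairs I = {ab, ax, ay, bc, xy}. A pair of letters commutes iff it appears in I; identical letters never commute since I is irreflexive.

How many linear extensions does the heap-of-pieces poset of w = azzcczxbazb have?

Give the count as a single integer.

3

piece 0:a — minimal
piece 1:z rests on {0:a}
piece 2:z rests on {1:z}
piece 3:c rests on {2:z}
piece 4:c rests on {3:c}
piece 5:z rests on {4:c}
piece 6:x rests on {5:z}
piece 7:b rests on {6:x}
piece 8:a rests on {5:z}
piece 9:z rests on {7:b, 8:a}
piece 10:b rests on {9:z}
minimal pieces: {0:a}
ways to finish when only these pieces remain (= sum over removing one remaining piece with nothing left below it):
  1 left: {10}→1
  2 left: {9,10}→1
  3 left: {7,9,10}→1  {8,9,10}→1
  4 left: {6,7,9,10}→1  {7,8,9,10}→2
  5 left: {6,7,8,9,10}→3
  6 left: {5,6,7,8,9,10}→3
  7 left: {4,5,6,7,8,9,10}→3
  8 left: {3,4,5,6,7,8,9,10}→3
  9 left: {2,3,4,5,6,7,8,9,10}→3
  placing 0:a first → 3 extensions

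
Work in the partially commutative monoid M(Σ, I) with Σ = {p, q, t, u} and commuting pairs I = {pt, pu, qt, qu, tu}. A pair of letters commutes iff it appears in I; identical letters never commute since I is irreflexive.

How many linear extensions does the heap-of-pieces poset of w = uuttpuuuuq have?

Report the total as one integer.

1260

drop 0:u onto floor
drop 1:u onto {0:u}
drop 2:t onto floor
drop 3:t onto {2:t}
drop 4:p onto floor
drop 5:u onto {1:u}
drop 6:u onto {5:u}
drop 7:u onto {6:u}
drop 8:u onto {7:u}
drop 9:q onto {4:p}
ground layer = {0:u, 2:t, 4:p}
drop-orders for the pieces not yet dropped (sum over which currently-grounded one goes next):
  1 to go: {3} 1  {8} 1  {9} 1
  2 to go: {2,3} 1  {3,8} 2  {3,9} 2  {4,9} 1  {7,8} 1  {8,9} 2
  3 to go: {2,3,8} 3  {2,3,9} 3  {3,4,9} 3  {3,7,8} 3  {3,8,9} 6  {4,8,9} 3  {6,7,8} 1  {7,8,9} 3
  4 to go: {2,3,4,9} 6  {2,3,7,8} 6  {2,3,8,9} 12  {3,4,8,9} 12  {3,6,7,8} 4  {3,7,8,9} 12  {4,7,8,9} 6  {5,6,7,8} 1  {6,7,8,9} 4
  5 to go: {1,5,6,7,8} 1  {2,3,4,8,9} 30  {2,3,6,7,8} 10  {2,3,7,8,9} 30  {3,4,7,8,9} 30  {3,5,6,7,8} 5  {3,6,7,8,9} 20  {4,6,7,8,9} 10  {5,6,7,8,9} 5
  6 to go: {0,1,5,6,7,8} 1  {1,3,5,6,7,8} 6  {1,5,6,7,8,9} 6  {2,3,4,7,8,9} 90  {2,3,5,6,7,8} 15  {2,3,6,7,8,9} 60  {3,4,6,7,8,9} 60  {3,5,6,7,8,9} 30  {4,5,6,7,8,9} 15
  7 to go: {0,1,3,5,6,7,8} 7  {0,1,5,6,7,8,9} 7  {1,2,3,5,6,7,8} 21  {1,3,5,6,7,8,9} 42  {1,4,5,6,7,8,9} 21  {2,3,4,6,7,8,9} 210  {2,3,5,6,7,8,9} 105  {3,4,5,6,7,8,9} 105
  8 to go: {0,1,2,3,5,6,7,8} 28  {0,1,3,5,6,7,8,9} 56  {0,1,4,5,6,7,8,9} 28  {1,2,3,5,6,7,8,9} 168  {1,3,4,5,6,7,8,9} 168  {2,3,4,5,6,7,8,9} 420
  if 0:u drops first: 756 orders
  if 2:t drops first: 252 orders
  if 4:p drops first: 252 orders
heap linearizations: 1260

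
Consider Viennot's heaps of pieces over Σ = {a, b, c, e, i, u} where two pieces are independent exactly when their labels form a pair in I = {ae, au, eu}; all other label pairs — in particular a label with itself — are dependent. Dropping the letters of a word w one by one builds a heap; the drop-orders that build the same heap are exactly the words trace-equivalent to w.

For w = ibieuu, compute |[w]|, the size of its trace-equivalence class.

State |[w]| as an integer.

3

#0=i has no predecessor
#1=b depends on [0:i]
#2=i depends on [1:b]
#3=e depends on [2:i]
#4=u depends on [2:i]
#5=u depends on [4:u]
sources: [0:i]
N(rest) = Σ N(rest − s) over sources s of rest; N(one piece) = 1:
  size 1 → [3]=1  [5]=1
  size 2 → [3,5]=2  [4,5]=1
  size 3 → [3,4,5]=3
  size 4 → [2,3,4,5]=3
  first=0(i) contributes 3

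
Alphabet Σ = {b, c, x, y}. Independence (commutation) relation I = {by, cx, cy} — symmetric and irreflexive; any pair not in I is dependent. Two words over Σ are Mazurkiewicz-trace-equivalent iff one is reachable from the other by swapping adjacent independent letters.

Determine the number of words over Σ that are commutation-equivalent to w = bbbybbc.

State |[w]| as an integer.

#0=b has no predecessor
#1=b depends on [0:b]
#2=b depends on [1:b]
#3=y has no predecessor
#4=b depends on [2:b]
#5=b depends on [4:b]
#6=c depends on [5:b]
sources: [0:b, 3:y]
N(rest) = Σ N(rest − s) over sources s of rest; N(one piece) = 1:
  size 1 → [3]=1  [6]=1
  size 2 → [3,6]=2  [5,6]=1
  size 3 → [3,5,6]=3  [4,5,6]=1
  size 4 → [2,4,5,6]=1  [3,4,5,6]=4
  size 5 → [1,2,4,5,6]=1  [2,3,4,5,6]=5
  first=0(b) contributes 6
  first=3(y) contributes 1
|[w]| = 7

7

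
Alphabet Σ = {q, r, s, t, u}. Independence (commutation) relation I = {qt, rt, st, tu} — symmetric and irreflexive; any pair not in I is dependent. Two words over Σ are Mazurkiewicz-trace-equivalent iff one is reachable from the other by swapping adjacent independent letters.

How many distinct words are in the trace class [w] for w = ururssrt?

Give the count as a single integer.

8

#0=u has no predecessor
#1=r depends on [0:u]
#2=u depends on [1:r]
#3=r depends on [2:u]
#4=s depends on [3:r]
#5=s depends on [4:s]
#6=r depends on [5:s]
#7=t has no predecessor
sources: [0:u, 7:t]
N(rest) = Σ N(rest − s) over sources s of rest; N(one piece) = 1:
  size 1 → [6]=1  [7]=1
  size 2 → [5,6]=1  [6,7]=2
  size 3 → [4,5,6]=1  [5,6,7]=3
  size 4 → [3,4,5,6]=1  [4,5,6,7]=4
  size 5 → [2,3,4,5,6]=1  [3,4,5,6,7]=5
  size 6 → [1,2,3,4,5,6]=1  [2,3,4,5,6,7]=6
  first=0(u) contributes 7
  first=7(t) contributes 1
|[w]| = 8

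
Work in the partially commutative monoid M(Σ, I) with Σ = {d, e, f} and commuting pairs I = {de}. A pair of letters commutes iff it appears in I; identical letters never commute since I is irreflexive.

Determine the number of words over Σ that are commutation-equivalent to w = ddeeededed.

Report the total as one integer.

252

piece 0:d — minimal
piece 1:d rests on {0:d}
piece 2:e — minimal
piece 3:e rests on {2:e}
piece 4:e rests on {3:e}
piece 5:d rests on {1:d}
piece 6:e rests on {4:e}
piece 7:d rests on {5:d}
piece 8:e rests on {6:e}
piece 9:d rests on {7:d}
minimal pieces: {0:d, 2:e}
ways to finish when only these pieces remain (= sum over removing one remaining piece with nothing left below it):
  1 left: {8}→1  {9}→1
  2 left: {6,8}→1  {7,9}→1  {8,9}→2
  3 left: {4,6,8}→1  {5,7,9}→1  {6,8,9}→3  {7,8,9}→3
  4 left: {1,5,7,9}→1  {3,4,6,8}→1  {4,6,8,9}→4  {5,7,8,9}→4  {6,7,8,9}→6
  5 left: {0,1,5,7,9}→1  {1,5,7,8,9}→5  {2,3,4,6,8}→1  {3,4,6,8,9}→5  {4,6,7,8,9}→10  {5,6,7,8,9}→10
  6 left: {0,1,5,7,8,9}→6  {1,5,6,7,8,9}→15  {2,3,4,6,8,9}→6  {3,4,6,7,8,9}→15  {4,5,6,7,8,9}→20
  7 left: {0,1,5,6,7,8,9}→21  {1,4,5,6,7,8,9}→35  {2,3,4,6,7,8,9}→21  {3,4,5,6,7,8,9}→35
  8 left: {0,1,4,5,6,7,8,9}→56  {1,3,4,5,6,7,8,9}→70  {2,3,4,5,6,7,8,9}→56
  placing 0:d first → 126 extensions
  placing 2:e first → 126 extensions
total linear extensions = 252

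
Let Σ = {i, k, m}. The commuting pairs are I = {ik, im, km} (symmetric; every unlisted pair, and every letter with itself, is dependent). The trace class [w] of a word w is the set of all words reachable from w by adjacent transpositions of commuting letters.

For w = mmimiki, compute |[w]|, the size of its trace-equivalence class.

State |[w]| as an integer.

140

piece 0:m — minimal
piece 1:m rests on {0:m}
piece 2:i — minimal
piece 3:m rests on {1:m}
piece 4:i rests on {2:i}
piece 5:k — minimal
piece 6:i rests on {4:i}
minimal pieces: {0:m, 2:i, 5:k}
ways to finish when only these pieces remain (= sum over removing one remaining piece with nothing left below it):
  1 left: {3}→1  {5}→1  {6}→1
  2 left: {1,3}→1  {3,5}→2  {3,6}→2  {4,6}→1  {5,6}→2
  3 left: {0,1,3}→1  {1,3,5}→3  {1,3,6}→3  {2,4,6}→1  {3,4,6}→3  {3,5,6}→6  {4,5,6}→3
  4 left: {0,1,3,5}→4  {0,1,3,6}→4  {1,3,4,6}→6  {1,3,5,6}→12  {2,3,4,6}→4  {2,4,5,6}→4  {3,4,5,6}→12
  5 left: {0,1,3,4,6}→10  {0,1,3,5,6}→20  {1,2,3,4,6}→10  {1,3,4,5,6}→30  {2,3,4,5,6}→20
  placing 0:m first → 60 extensions
  placing 2:i first → 60 extensions
  placing 5:k first → 20 extensions
total linear extensions = 140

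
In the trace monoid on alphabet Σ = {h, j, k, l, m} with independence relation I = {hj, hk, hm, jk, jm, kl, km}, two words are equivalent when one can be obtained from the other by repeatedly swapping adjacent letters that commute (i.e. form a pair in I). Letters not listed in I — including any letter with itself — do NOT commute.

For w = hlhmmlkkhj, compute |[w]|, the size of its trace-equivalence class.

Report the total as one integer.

0(h) covers ∅
1(l) covers 0:h
2(h) covers 1:l
3(m) covers 1:l
4(m) covers 3:m
5(l) covers 2:h, 4:m
6(k) covers ∅
7(k) covers 6:k
8(h) covers 5:l
9(j) covers 5:l
floor of heap: 0:h, 6:k
completions by unplaced set U, small U first (add the entries for U minus each lowest piece of U):
  |U|=1: {7}:1  {8}:1  {9}:1
  |U|=2: {6,7}:1  {7,8}:2  {7,9}:2  {8,9}:2
  |U|=3: {5,8,9}:2  {6,7,8}:3  {6,7,9}:3  {7,8,9}:6
  |U|=4: {2,5,8,9}:2  {4,5,8,9}:2  {5,7,8,9}:8  {6,7,8,9}:12
  |U|=5: {2,4,5,8,9}:4  {2,5,7,8,9}:10  {3,4,5,8,9}:2  {4,5,7,8,9}:10  {5,6,7,8,9}:20
  |U|=6: {2,3,4,5,8,9}:6  {2,4,5,7,8,9}:24  {2,5,6,7,8,9}:30  {3,4,5,7,8,9}:12  {4,5,6,7,8,9}:30
  |U|=7: {1,2,3,4,5,8,9}:6  {2,3,4,5,7,8,9}:42  {2,4,5,6,7,8,9}:84  {3,4,5,6,7,8,9}:42
  |U|=8: {0,1,2,3,4,5,8,9}:6  {1,2,3,4,5,7,8,9}:48  {2,3,4,5,6,7,8,9}:168
  start at 0(h): 216
  start at 6(k): 54
sum over floor = 270

270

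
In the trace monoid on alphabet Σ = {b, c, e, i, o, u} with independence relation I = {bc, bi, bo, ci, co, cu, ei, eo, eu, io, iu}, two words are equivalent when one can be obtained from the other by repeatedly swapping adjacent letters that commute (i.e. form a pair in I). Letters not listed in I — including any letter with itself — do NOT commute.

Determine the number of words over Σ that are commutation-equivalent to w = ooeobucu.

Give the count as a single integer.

60

drop 0:o onto floor
drop 1:o onto {0:o}
drop 2:e onto floor
drop 3:o onto {1:o}
drop 4:b onto {2:e}
drop 5:u onto {3:o, 4:b}
drop 6:c onto {2:e}
drop 7:u onto {5:u}
ground layer = {0:o, 2:e}
drop-orders for the pieces not yet dropped (sum over which currently-grounded one goes next):
  1 to go: {6} 1  {7} 1
  2 to go: {5,7} 1  {6,7} 2
  3 to go: {3,5,7} 1  {4,5,7} 1  {5,6,7} 3
  4 to go: {1,3,5,7} 1  {3,4,5,7} 2  {3,5,6,7} 4  {4,5,6,7} 4
  5 to go: {0,1,3,5,7} 1  {1,3,4,5,7} 3  {1,3,5,6,7} 5  {2,4,5,6,7} 4  {3,4,5,6,7} 10
  6 to go: {0,1,3,4,5,7} 4  {0,1,3,5,6,7} 6  {1,3,4,5,6,7} 18  {2,3,4,5,6,7} 14
  if 0:o drops first: 32 orders
  if 2:e drops first: 28 orders
heap linearizations: 60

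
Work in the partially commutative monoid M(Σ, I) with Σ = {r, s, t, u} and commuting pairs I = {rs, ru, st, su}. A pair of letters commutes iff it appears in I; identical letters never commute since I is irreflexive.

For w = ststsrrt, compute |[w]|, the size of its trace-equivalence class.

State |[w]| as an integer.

drop 0:s onto floor
drop 1:t onto floor
drop 2:s onto {0:s}
drop 3:t onto {1:t}
drop 4:s onto {2:s}
drop 5:r onto {3:t}
drop 6:r onto {5:r}
drop 7:t onto {6:r}
ground layer = {0:s, 1:t}
drop-orders for the pieces not yet dropped (sum over which currently-grounded one goes next):
  1 to go: {4} 1  {7} 1
  2 to go: {2,4} 1  {4,7} 2  {6,7} 1
  3 to go: {0,2,4} 1  {2,4,7} 3  {4,6,7} 3  {5,6,7} 1
  4 to go: {0,2,4,7} 4  {2,4,6,7} 6  {3,5,6,7} 1  {4,5,6,7} 4
  5 to go: {0,2,4,6,7} 10  {1,3,5,6,7} 1  {2,4,5,6,7} 10  {3,4,5,6,7} 5
  6 to go: {0,2,4,5,6,7} 20  {1,3,4,5,6,7} 6  {2,3,4,5,6,7} 15
  if 0:s drops first: 21 orders
  if 1:t drops first: 35 orders
heap linearizations: 56

56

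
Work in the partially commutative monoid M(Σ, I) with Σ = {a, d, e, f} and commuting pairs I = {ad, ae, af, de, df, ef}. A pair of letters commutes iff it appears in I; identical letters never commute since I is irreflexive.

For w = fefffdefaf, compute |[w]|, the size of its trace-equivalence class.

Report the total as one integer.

piece 0:f — minimal
piece 1:e — minimal
piece 2:f rests on {0:f}
piece 3:f rests on {2:f}
piece 4:f rests on {3:f}
piece 5:d — minimal
piece 6:e rests on {1:e}
piece 7:f rests on {4:f}
piece 8:a — minimal
piece 9:f rests on {7:f}
minimal pieces: {0:f, 1:e, 5:d, 8:a}
ways to finish when only these pieces remain (= sum over removing one remaining piece with nothing left below it):
  1 left: {5}→1  {6}→1  {8}→1  {9}→1
  2 left: {1,6}→1  {5,6}→2  {5,8}→2  {5,9}→2  {6,8}→2  {6,9}→2  {7,9}→1  {8,9}→2
  3 left: {1,5,6}→3  {1,6,8}→3  {1,6,9}→3  {4,7,9}→1  {5,6,8}→6  {5,6,9}→6  {5,7,9}→3  {5,8,9}→6  {6,7,9}→3  {6,8,9}→6  {7,8,9}→3
  4 left: {1,5,6,8}→12  {1,5,6,9}→12  {1,6,7,9}→6  {1,6,8,9}→12  {3,4,7,9}→1  {4,5,7,9}→4  {4,6,7,9}→4  {4,7,8,9}→4  {5,6,7,9}→12  {5,6,8,9}→24  {5,7,8,9}→12  {6,7,8,9}→12
  5 left: {1,4,6,7,9}→10  {1,5,6,7,9}→30  {1,5,6,8,9}→60  {1,6,7,8,9}→30  {2,3,4,7,9}→1  {3,4,5,7,9}→5  {3,4,6,7,9}→5  {3,4,7,8,9}→5  {4,5,6,7,9}→20  {4,5,7,8,9}→20  {4,6,7,8,9}→20  {5,6,7,8,9}→60
  6 left: {0,2,3,4,7,9}→1  {1,3,4,6,7,9}→15  {1,4,5,6,7,9}→60  {1,4,6,7,8,9}→60  {1,5,6,7,8,9}→180  {2,3,4,5,7,9}→6  {2,3,4,6,7,9}→6  {2,3,4,7,8,9}→6  {3,4,5,6,7,9}→30  {3,4,5,7,8,9}→30  {3,4,6,7,8,9}→30  {4,5,6,7,8,9}→120
  7 left: {0,2,3,4,5,7,9}→7  {0,2,3,4,6,7,9}→7  {0,2,3,4,7,8,9}→7  {1,2,3,4,6,7,9}→21  {1,3,4,5,6,7,9}→105  {1,3,4,6,7,8,9}→105  {1,4,5,6,7,8,9}→420  {2,3,4,5,6,7,9}→42  {2,3,4,5,7,8,9}→42  {2,3,4,6,7,8,9}→42  {3,4,5,6,7,8,9}→210
  8 left: {0,1,2,3,4,6,7,9}→28  {0,2,3,4,5,6,7,9}→56  {0,2,3,4,5,7,8,9}→56  {0,2,3,4,6,7,8,9}→56  {1,2,3,4,5,6,7,9}→168  {1,2,3,4,6,7,8,9}→168  {1,3,4,5,6,7,8,9}→840  {2,3,4,5,6,7,8,9}→336
  placing 0:f first → 1512 extensions
  placing 1:e first → 504 extensions
  placing 5:d first → 252 extensions
  placing 8:a first → 252 extensions
total linear extensions = 2520

2520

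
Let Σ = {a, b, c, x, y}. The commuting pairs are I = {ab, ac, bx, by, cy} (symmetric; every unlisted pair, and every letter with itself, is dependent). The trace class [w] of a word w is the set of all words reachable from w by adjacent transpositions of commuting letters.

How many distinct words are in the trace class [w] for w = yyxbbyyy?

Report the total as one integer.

piece 0:y — minimal
piece 1:y rests on {0:y}
piece 2:x rests on {1:y}
piece 3:b — minimal
piece 4:b rests on {3:b}
piece 5:y rests on {2:x}
piece 6:y rests on {5:y}
piece 7:y rests on {6:y}
minimal pieces: {0:y, 3:b}
ways to finish when only these pieces remain (= sum over removing one remaining piece with nothing left below it):
  1 left: {4}→1  {7}→1
  2 left: {3,4}→1  {4,7}→2  {6,7}→1
  3 left: {3,4,7}→3  {4,6,7}→3  {5,6,7}→1
  4 left: {2,5,6,7}→1  {3,4,6,7}→6  {4,5,6,7}→4
  5 left: {1,2,5,6,7}→1  {2,4,5,6,7}→5  {3,4,5,6,7}→10
  6 left: {0,1,2,5,6,7}→1  {1,2,4,5,6,7}→6  {2,3,4,5,6,7}→15
  placing 0:y first → 21 extensions
  placing 3:b first → 7 extensions
total linear extensions = 28

28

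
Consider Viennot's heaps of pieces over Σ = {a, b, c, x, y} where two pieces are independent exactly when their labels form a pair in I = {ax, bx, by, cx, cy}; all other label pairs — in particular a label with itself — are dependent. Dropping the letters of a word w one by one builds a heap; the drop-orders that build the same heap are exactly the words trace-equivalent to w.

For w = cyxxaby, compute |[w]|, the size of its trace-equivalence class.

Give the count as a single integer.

#0=c has no predecessor
#1=y has no predecessor
#2=x depends on [1:y]
#3=x depends on [2:x]
#4=a depends on [0:c, 1:y]
#5=b depends on [4:a]
#6=y depends on [3:x, 4:a]
sources: [0:c, 1:y]
N(rest) = Σ N(rest − s) over sources s of rest; N(one piece) = 1:
  size 1 → [5]=1  [6]=1
  size 2 → [3,6]=1  [5,6]=2
  size 3 → [2,3,6]=1  [3,5,6]=3  [4,5,6]=2
  size 4 → [0,4,5,6]=2  [2,3,5,6]=4  [3,4,5,6]=5
  size 5 → [0,3,4,5,6]=7  [2,3,4,5,6]=9
  first=0(c) contributes 9
  first=1(y) contributes 16
|[w]| = 25

25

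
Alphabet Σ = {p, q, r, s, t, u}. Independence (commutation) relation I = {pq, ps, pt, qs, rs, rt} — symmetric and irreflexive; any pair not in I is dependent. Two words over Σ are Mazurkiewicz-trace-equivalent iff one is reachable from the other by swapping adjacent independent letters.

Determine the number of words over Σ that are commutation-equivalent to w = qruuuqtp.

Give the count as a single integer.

drop 0:q onto floor
drop 1:r onto {0:q}
drop 2:u onto {1:r}
drop 3:u onto {2:u}
drop 4:u onto {3:u}
drop 5:q onto {4:u}
drop 6:t onto {5:q}
drop 7:p onto {4:u}
ground layer = {0:q}
drop-orders for the pieces not yet dropped (sum over which currently-grounded one goes next):
  1 to go: {6} 1  {7} 1
  2 to go: {5,6} 1  {6,7} 2
  3 to go: {5,6,7} 3
  4 to go: {4,5,6,7} 3
  5 to go: {3,4,5,6,7} 3
  6 to go: {2,3,4,5,6,7} 3
  if 0:q drops first: 3 orders

3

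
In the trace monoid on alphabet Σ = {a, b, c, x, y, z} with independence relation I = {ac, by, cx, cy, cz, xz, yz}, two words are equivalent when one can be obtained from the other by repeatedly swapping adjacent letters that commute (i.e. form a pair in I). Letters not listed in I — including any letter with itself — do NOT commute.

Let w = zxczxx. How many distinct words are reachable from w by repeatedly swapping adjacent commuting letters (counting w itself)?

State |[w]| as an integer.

60

drop 0:z onto floor
drop 1:x onto floor
drop 2:c onto floor
drop 3:z onto {0:z}
drop 4:x onto {1:x}
drop 5:x onto {4:x}
ground layer = {0:z, 1:x, 2:c}
drop-orders for the pieces not yet dropped (sum over which currently-grounded one goes next):
  1 to go: {2} 1  {3} 1  {5} 1
  2 to go: {0,3} 1  {2,3} 2  {2,5} 2  {3,5} 2  {4,5} 1
  3 to go: {0,2,3} 3  {0,3,5} 3  {1,4,5} 1  {2,3,5} 6  {2,4,5} 3  {3,4,5} 3
  4 to go: {0,2,3,5} 12  {0,3,4,5} 6  {1,2,4,5} 4  {1,3,4,5} 4  {2,3,4,5} 12
  if 0:z drops first: 20 orders
  if 1:x drops first: 30 orders
  if 2:c drops first: 10 orders
heap linearizations: 60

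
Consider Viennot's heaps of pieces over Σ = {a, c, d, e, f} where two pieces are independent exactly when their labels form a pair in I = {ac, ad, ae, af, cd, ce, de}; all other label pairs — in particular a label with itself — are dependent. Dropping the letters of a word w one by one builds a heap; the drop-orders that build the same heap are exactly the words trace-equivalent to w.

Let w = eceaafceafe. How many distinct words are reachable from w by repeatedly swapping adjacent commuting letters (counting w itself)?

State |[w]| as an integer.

piece 0:e — minimal
piece 1:c — minimal
piece 2:e rests on {0:e}
piece 3:a — minimal
piece 4:a rests on {3:a}
piece 5:f rests on {1:c, 2:e}
piece 6:c rests on {5:f}
piece 7:e rests on {5:f}
piece 8:a rests on {4:a}
piece 9:f rests on {6:c, 7:e}
piece 10:e rests on {9:f}
minimal pieces: {0:e, 1:c, 3:a}
ways to finish when only these pieces remain (= sum over removing one remaining piece with nothing left below it):
  1 left: {8}→1  {10}→1
  2 left: {4,8}→1  {8,10}→2  {9,10}→1
  3 left: {3,4,8}→1  {4,8,10}→3  {6,9,10}→1  {7,9,10}→1  {8,9,10}→3
  4 left: {3,4,8,10}→4  {4,8,9,10}→6  {6,7,9,10}→2  {6,8,9,10}→4  {7,8,9,10}→4
  5 left: {3,4,8,9,10}→10  {4,6,8,9,10}→10  {4,7,8,9,10}→10  {5,6,7,9,10}→2  {6,7,8,9,10}→10
  6 left: {1,5,6,7,9,10}→2  {2,5,6,7,9,10}→2  {3,4,6,8,9,10}→20  {3,4,7,8,9,10}→20  {4,6,7,8,9,10}→30  {5,6,7,8,9,10}→12
  7 left: {0,2,5,6,7,9,10}→2  {1,2,5,6,7,9,10}→4  {1,5,6,7,8,9,10}→14  {2,5,6,7,8,9,10}→14  {3,4,6,7,8,9,10}→70  {4,5,6,7,8,9,10}→42
  8 left: {0,1,2,5,6,7,9,10}→6  {0,2,5,6,7,8,9,10}→16  {1,2,5,6,7,8,9,10}→32  {1,4,5,6,7,8,9,10}→56  {2,4,5,6,7,8,9,10}→56  {3,4,5,6,7,8,9,10}→112
  9 left: {0,1,2,5,6,7,8,9,10}→54  {0,2,4,5,6,7,8,9,10}→72  {1,2,4,5,6,7,8,9,10}→144  {1,3,4,5,6,7,8,9,10}→168  {2,3,4,5,6,7,8,9,10}→168
  placing 0:e first → 480 extensions
  placing 1:c first → 240 extensions
  placing 3:a first → 270 extensions
total linear extensions = 990

990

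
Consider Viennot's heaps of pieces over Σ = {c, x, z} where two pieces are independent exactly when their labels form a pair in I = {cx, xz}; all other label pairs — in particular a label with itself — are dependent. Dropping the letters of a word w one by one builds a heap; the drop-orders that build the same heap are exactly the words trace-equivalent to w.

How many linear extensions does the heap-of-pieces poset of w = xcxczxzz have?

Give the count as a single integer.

56

piece 0:x — minimal
piece 1:c — minimal
piece 2:x rests on {0:x}
piece 3:c rests on {1:c}
piece 4:z rests on {3:c}
piece 5:x rests on {2:x}
piece 6:z rests on {4:z}
piece 7:z rests on {6:z}
minimal pieces: {0:x, 1:c}
ways to finish when only these pieces remain (= sum over removing one remaining piece with nothing left below it):
  1 left: {5}→1  {7}→1
  2 left: {2,5}→1  {5,7}→2  {6,7}→1
  3 left: {0,2,5}→1  {2,5,7}→3  {4,6,7}→1  {5,6,7}→3
  4 left: {0,2,5,7}→4  {2,5,6,7}→6  {3,4,6,7}→1  {4,5,6,7}→4
  5 left: {0,2,5,6,7}→10  {1,3,4,6,7}→1  {2,4,5,6,7}→10  {3,4,5,6,7}→5
  6 left: {0,2,4,5,6,7}→20  {1,3,4,5,6,7}→6  {2,3,4,5,6,7}→15
  placing 0:x first → 21 extensions
  placing 1:c first → 35 extensions
total linear extensions = 56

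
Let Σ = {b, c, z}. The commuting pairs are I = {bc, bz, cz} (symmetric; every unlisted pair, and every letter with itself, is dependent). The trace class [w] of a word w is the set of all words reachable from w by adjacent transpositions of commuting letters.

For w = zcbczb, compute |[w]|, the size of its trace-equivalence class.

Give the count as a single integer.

90

0(z) covers ∅
1(c) covers ∅
2(b) covers ∅
3(c) covers 1:c
4(z) covers 0:z
5(b) covers 2:b
floor of heap: 0:z, 1:c, 2:b
completions by unplaced set U, small U first (add the entries for U minus each lowest piece of U):
  |U|=1: {3}:1  {4}:1  {5}:1
  |U|=2: {0,4}:1  {1,3}:1  {2,5}:1  {3,4}:2  {3,5}:2  {4,5}:2
  |U|=3: {0,3,4}:3  {0,4,5}:3  {1,3,4}:3  {1,3,5}:3  {2,3,5}:3  {2,4,5}:3  {3,4,5}:6
  |U|=4: {0,1,3,4}:6  {0,2,4,5}:6  {0,3,4,5}:12  {1,2,3,5}:6  {1,3,4,5}:12  {2,3,4,5}:12
  start at 0(z): 30
  start at 1(c): 30
  start at 2(b): 30
sum over floor = 90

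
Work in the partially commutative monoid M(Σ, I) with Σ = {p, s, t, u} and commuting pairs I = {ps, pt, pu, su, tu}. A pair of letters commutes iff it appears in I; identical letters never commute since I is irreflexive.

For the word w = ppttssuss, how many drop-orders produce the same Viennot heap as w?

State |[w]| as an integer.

#0=p has no predecessor
#1=p depends on [0:p]
#2=t has no predecessor
#3=t depends on [2:t]
#4=s depends on [3:t]
#5=s depends on [4:s]
#6=u has no predecessor
#7=s depends on [5:s]
#8=s depends on [7:s]
sources: [0:p, 2:t, 6:u]
N(rest) = Σ N(rest − s) over sources s of rest; N(one piece) = 1:
  size 1 → [1]=1  [6]=1  [8]=1
  size 2 → [0,1]=1  [1,6]=2  [1,8]=2  [6,8]=2  [7,8]=1
  size 3 → [0,1,6]=3  [0,1,8]=3  [1,6,8]=6  [1,7,8]=3  [5,7,8]=1  [6,7,8]=3
  size 4 → [0,1,6,8]=12  [0,1,7,8]=6  [1,5,7,8]=4  [1,6,7,8]=12  [4,5,7,8]=1  [5,6,7,8]=4
  size 5 → [0,1,5,7,8]=10  [0,1,6,7,8]=30  [1,4,5,7,8]=5  [1,5,6,7,8]=20  [3,4,5,7,8]=1  [4,5,6,7,8]=5
  size 6 → [0,1,4,5,7,8]=15  [0,1,5,6,7,8]=60  [1,3,4,5,7,8]=6  [1,4,5,6,7,8]=30  [2,3,4,5,7,8]=1  [3,4,5,6,7,8]=6
  size 7 → [0,1,3,4,5,7,8]=21  [0,1,4,5,6,7,8]=105  [1,2,3,4,5,7,8]=7  [1,3,4,5,6,7,8]=42  [2,3,4,5,6,7,8]=7
  first=0(p) contributes 56
  first=2(t) contributes 168
  first=6(u) contributes 28
|[w]| = 252

252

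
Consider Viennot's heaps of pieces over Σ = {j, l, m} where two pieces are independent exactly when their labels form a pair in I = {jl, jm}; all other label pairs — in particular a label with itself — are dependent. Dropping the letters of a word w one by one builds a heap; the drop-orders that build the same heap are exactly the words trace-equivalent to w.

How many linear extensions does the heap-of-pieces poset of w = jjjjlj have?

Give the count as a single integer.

#0=j has no predecessor
#1=j depends on [0:j]
#2=j depends on [1:j]
#3=j depends on [2:j]
#4=l has no predecessor
#5=j depends on [3:j]
sources: [0:j, 4:l]
N(rest) = Σ N(rest − s) over sources s of rest; N(one piece) = 1:
  size 1 → [4]=1  [5]=1
  size 2 → [3,5]=1  [4,5]=2
  size 3 → [2,3,5]=1  [3,4,5]=3
  size 4 → [1,2,3,5]=1  [2,3,4,5]=4
  first=0(j) contributes 5
  first=4(l) contributes 1
|[w]| = 6

6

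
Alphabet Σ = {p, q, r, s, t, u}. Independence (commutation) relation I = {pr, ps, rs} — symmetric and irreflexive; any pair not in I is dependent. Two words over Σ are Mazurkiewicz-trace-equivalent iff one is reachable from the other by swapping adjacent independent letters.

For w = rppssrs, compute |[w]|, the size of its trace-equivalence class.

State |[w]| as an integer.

210

0(r) covers ∅
1(p) covers ∅
2(p) covers 1:p
3(s) covers ∅
4(s) covers 3:s
5(r) covers 0:r
6(s) covers 4:s
floor of heap: 0:r, 1:p, 3:s
completions by unplaced set U, small U first (add the entries for U minus each lowest piece of U):
  |U|=1: {2}:1  {5}:1  {6}:1
  |U|=2: {0,5}:1  {1,2}:1  {2,5}:2  {2,6}:2  {4,6}:1  {5,6}:2
  |U|=3: {0,2,5}:3  {0,5,6}:3  {1,2,5}:3  {1,2,6}:3  {2,4,6}:3  {2,5,6}:6  {3,4,6}:1  {4,5,6}:3
  |U|=4: {0,1,2,5}:6  {0,2,5,6}:12  {0,4,5,6}:6  {1,2,4,6}:6  {1,2,5,6}:12  {2,3,4,6}:4  {2,4,5,6}:12  {3,4,5,6}:4
  |U|=5: {0,1,2,5,6}:30  {0,2,4,5,6}:30  {0,3,4,5,6}:10  {1,2,3,4,6}:10  {1,2,4,5,6}:30  {2,3,4,5,6}:20
  start at 0(r): 60
  start at 1(p): 60
  start at 3(s): 90
sum over floor = 210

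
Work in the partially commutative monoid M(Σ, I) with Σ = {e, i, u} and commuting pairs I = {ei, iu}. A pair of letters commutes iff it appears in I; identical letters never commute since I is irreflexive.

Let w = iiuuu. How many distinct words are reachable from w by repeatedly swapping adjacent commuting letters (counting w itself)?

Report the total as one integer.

10

piece 0:i — minimal
piece 1:i rests on {0:i}
piece 2:u — minimal
piece 3:u rests on {2:u}
piece 4:u rests on {3:u}
minimal pieces: {0:i, 2:u}
ways to finish when only these pieces remain (= sum over removing one remaining piece with nothing left below it):
  1 left: {1}→1  {4}→1
  2 left: {0,1}→1  {1,4}→2  {3,4}→1
  3 left: {0,1,4}→3  {1,3,4}→3  {2,3,4}→1
  placing 0:i first → 4 extensions
  placing 2:u first → 6 extensions
total linear extensions = 10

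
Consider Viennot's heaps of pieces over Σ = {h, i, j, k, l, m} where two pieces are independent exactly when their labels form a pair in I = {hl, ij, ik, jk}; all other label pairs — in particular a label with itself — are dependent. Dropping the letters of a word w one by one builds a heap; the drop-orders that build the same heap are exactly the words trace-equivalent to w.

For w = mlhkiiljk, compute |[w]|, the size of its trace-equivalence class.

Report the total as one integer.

#0=m has no predecessor
#1=l depends on [0:m]
#2=h depends on [0:m]
#3=k depends on [1:l, 2:h]
#4=i depends on [1:l, 2:h]
#5=i depends on [4:i]
#6=l depends on [3:k, 5:i]
#7=j depends on [6:l]
#8=k depends on [6:l]
sources: [0:m]
N(rest) = Σ N(rest − s) over sources s of rest; N(one piece) = 1:
  size 1 → [7]=1  [8]=1
  size 2 → [7,8]=2
  size 3 → [6,7,8]=2
  size 4 → [3,6,7,8]=2  [5,6,7,8]=2
  size 5 → [3,5,6,7,8]=4  [4,5,6,7,8]=2
  size 6 → [3,4,5,6,7,8]=6
  size 7 → [1,3,4,5,6,7,8]=6  [2,3,4,5,6,7,8]=6
  first=0(m) contributes 12

12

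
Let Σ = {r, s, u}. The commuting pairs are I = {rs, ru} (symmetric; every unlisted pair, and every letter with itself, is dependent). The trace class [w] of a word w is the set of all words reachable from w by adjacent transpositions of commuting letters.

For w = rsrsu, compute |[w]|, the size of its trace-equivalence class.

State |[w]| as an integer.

drop 0:r onto floor
drop 1:s onto floor
drop 2:r onto {0:r}
drop 3:s onto {1:s}
drop 4:u onto {3:s}
ground layer = {0:r, 1:s}
drop-orders for the pieces not yet dropped (sum over which currently-grounded one goes next):
  1 to go: {2} 1  {4} 1
  2 to go: {0,2} 1  {2,4} 2  {3,4} 1
  3 to go: {0,2,4} 3  {1,3,4} 1  {2,3,4} 3
  if 0:r drops first: 4 orders
  if 1:s drops first: 6 orders
heap linearizations: 10

10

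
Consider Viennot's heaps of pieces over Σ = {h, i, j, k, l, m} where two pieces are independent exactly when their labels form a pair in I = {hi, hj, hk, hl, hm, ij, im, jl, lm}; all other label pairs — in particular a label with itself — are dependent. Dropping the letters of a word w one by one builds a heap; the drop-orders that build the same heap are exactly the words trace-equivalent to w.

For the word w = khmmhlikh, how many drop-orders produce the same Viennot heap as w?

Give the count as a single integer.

504

0(k) covers ∅
1(h) covers ∅
2(m) covers 0:k
3(m) covers 2:m
4(h) covers 1:h
5(l) covers 0:k
6(i) covers 5:l
7(k) covers 3:m, 6:i
8(h) covers 4:h
floor of heap: 0:k, 1:h
completions by unplaced set U, small U first (add the entries for U minus each lowest piece of U):
  |U|=1: {7}:1  {8}:1
  |U|=2: {3,7}:1  {4,8}:1  {6,7}:1  {7,8}:2
  |U|=3: {1,4,8}:1  {2,3,7}:1  {3,6,7}:2  {3,7,8}:3  {4,7,8}:3  {5,6,7}:1  {6,7,8}:3
  |U|=4: {1,4,7,8}:4  {2,3,6,7}:3  {2,3,7,8}:4  {3,4,7,8}:6  {3,5,6,7}:3  {3,6,7,8}:8  {4,6,7,8}:6  {5,6,7,8}:4
  |U|=5: {1,3,4,7,8}:10  {1,4,6,7,8}:10  {2,3,4,7,8}:10  {2,3,5,6,7}:6  {2,3,6,7,8}:15  {3,4,6,7,8}:20  {3,5,6,7,8}:15  {4,5,6,7,8}:10
  |U|=6: {0,2,3,5,6,7}:6  {1,2,3,4,7,8}:20  {1,3,4,6,7,8}:40  {1,4,5,6,7,8}:20  {2,3,4,6,7,8}:45  {2,3,5,6,7,8}:36  {3,4,5,6,7,8}:45
  |U|=7: {0,2,3,5,6,7,8}:42  {1,2,3,4,6,7,8}:105  {1,3,4,5,6,7,8}:105  {2,3,4,5,6,7,8}:126
  start at 0(k): 336
  start at 1(h): 168
sum over floor = 504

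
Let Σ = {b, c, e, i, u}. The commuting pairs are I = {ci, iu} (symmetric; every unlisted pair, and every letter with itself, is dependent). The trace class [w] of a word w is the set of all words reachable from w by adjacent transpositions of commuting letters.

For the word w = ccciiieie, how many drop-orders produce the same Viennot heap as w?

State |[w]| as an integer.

drop 0:c onto floor
drop 1:c onto {0:c}
drop 2:c onto {1:c}
drop 3:i onto floor
drop 4:i onto {3:i}
drop 5:i onto {4:i}
drop 6:e onto {2:c, 5:i}
drop 7:i onto {6:e}
drop 8:e onto {7:i}
ground layer = {0:c, 3:i}
drop-orders for the pieces not yet dropped (sum over which currently-grounded one goes next):
  1 to go: {8} 1
  2 to go: {7,8} 1
  3 to go: {6,7,8} 1
  4 to go: {2,6,7,8} 1  {5,6,7,8} 1
  5 to go: {1,2,6,7,8} 1  {2,5,6,7,8} 2  {4,5,6,7,8} 1
  6 to go: {0,1,2,6,7,8} 1  {1,2,5,6,7,8} 3  {2,4,5,6,7,8} 3  {3,4,5,6,7,8} 1
  7 to go: {0,1,2,5,6,7,8} 4  {1,2,4,5,6,7,8} 6  {2,3,4,5,6,7,8} 4
  if 0:c drops first: 10 orders
  if 3:i drops first: 10 orders
heap linearizations: 20

20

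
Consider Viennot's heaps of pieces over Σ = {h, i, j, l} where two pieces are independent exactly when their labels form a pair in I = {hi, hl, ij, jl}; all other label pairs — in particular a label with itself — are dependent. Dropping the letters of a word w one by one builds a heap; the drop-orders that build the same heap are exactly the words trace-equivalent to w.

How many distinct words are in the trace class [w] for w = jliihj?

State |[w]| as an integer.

20

#0=j has no predecessor
#1=l has no predecessor
#2=i depends on [1:l]
#3=i depends on [2:i]
#4=h depends on [0:j]
#5=j depends on [4:h]
sources: [0:j, 1:l]
N(rest) = Σ N(rest − s) over sources s of rest; N(one piece) = 1:
  size 1 → [3]=1  [5]=1
  size 2 → [2,3]=1  [3,5]=2  [4,5]=1
  size 3 → [0,4,5]=1  [1,2,3]=1  [2,3,5]=3  [3,4,5]=3
  size 4 → [0,3,4,5]=4  [1,2,3,5]=4  [2,3,4,5]=6
  first=0(j) contributes 10
  first=1(l) contributes 10
|[w]| = 20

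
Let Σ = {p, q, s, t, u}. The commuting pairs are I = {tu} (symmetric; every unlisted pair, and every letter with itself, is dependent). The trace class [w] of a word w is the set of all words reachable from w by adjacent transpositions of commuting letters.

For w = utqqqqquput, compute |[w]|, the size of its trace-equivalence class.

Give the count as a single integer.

4

#0=u has no predecessor
#1=t has no predecessor
#2=q depends on [0:u, 1:t]
#3=q depends on [2:q]
#4=q depends on [3:q]
#5=q depends on [4:q]
#6=q depends on [5:q]
#7=u depends on [6:q]
#8=p depends on [7:u]
#9=u depends on [8:p]
#10=t depends on [8:p]
sources: [0:u, 1:t]
N(rest) = Σ N(rest − s) over sources s of rest; N(one piece) = 1:
  size 1 → [9]=1  [10]=1
  size 2 → [9,10]=2
  size 3 → [8,9,10]=2
  size 4 → [7,8,9,10]=2
  size 5 → [6,7,8,9,10]=2
  size 6 → [5,6,7,8,9,10]=2
  size 7 → [4,5,6,7,8,9,10]=2
  size 8 → [3,4,5,6,7,8,9,10]=2
  size 9 → [2,3,4,5,6,7,8,9,10]=2
  first=0(u) contributes 2
  first=1(t) contributes 2
|[w]| = 4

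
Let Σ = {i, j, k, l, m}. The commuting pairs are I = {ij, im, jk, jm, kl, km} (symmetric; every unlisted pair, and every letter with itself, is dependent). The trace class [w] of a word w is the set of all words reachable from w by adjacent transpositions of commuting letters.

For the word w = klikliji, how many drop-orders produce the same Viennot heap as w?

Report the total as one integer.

14

#0=k has no predecessor
#1=l has no predecessor
#2=i depends on [0:k, 1:l]
#3=k depends on [2:i]
#4=l depends on [2:i]
#5=i depends on [3:k, 4:l]
#6=j depends on [4:l]
#7=i depends on [5:i]
sources: [0:k, 1:l]
N(rest) = Σ N(rest − s) over sources s of rest; N(one piece) = 1:
  size 1 → [6]=1  [7]=1
  size 2 → [5,7]=1  [6,7]=2
  size 3 → [3,5,7]=1  [5,6,7]=3
  size 4 → [3,5,6,7]=4  [4,5,6,7]=3
  size 5 → [3,4,5,6,7]=7
  size 6 → [2,3,4,5,6,7]=7
  first=0(k) contributes 7
  first=1(l) contributes 7
|[w]| = 14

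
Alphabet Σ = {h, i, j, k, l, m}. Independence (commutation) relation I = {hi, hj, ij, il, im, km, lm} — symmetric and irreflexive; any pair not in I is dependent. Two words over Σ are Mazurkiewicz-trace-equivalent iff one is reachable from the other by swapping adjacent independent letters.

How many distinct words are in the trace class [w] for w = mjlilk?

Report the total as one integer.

piece 0:m — minimal
piece 1:j rests on {0:m}
piece 2:l rests on {1:j}
piece 3:i — minimal
piece 4:l rests on {2:l}
piece 5:k rests on {3:i, 4:l}
minimal pieces: {0:m, 3:i}
ways to finish when only these pieces remain (= sum over removing one remaining piece with nothing left below it):
  1 left: {5}→1
  2 left: {3,5}→1  {4,5}→1
  3 left: {2,4,5}→1  {3,4,5}→2
  4 left: {1,2,4,5}→1  {2,3,4,5}→3
  placing 0:m first → 4 extensions
  placing 3:i first → 1 extensions
total linear extensions = 5

5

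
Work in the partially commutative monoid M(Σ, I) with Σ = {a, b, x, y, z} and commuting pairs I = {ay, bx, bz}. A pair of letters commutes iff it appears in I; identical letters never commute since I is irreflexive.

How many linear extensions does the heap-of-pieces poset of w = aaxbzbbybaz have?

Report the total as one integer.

0(a) covers ∅
1(a) covers 0:a
2(x) covers 1:a
3(b) covers 1:a
4(z) covers 2:x
5(b) covers 3:b
6(b) covers 5:b
7(y) covers 4:z, 6:b
8(b) covers 7:y
9(a) covers 8:b
10(z) covers 9:a
floor of heap: 0:a
completions by unplaced set U, small U first (add the entries for U minus each lowest piece of U):
  |U|=1: {10}:1
  |U|=2: {9,10}:1
  |U|=3: {8,9,10}:1
  |U|=4: {7,8,9,10}:1
  |U|=5: {4,7,8,9,10}:1  {6,7,8,9,10}:1
  |U|=6: {2,4,7,8,9,10}:1  {4,6,7,8,9,10}:2  {5,6,7,8,9,10}:1
  |U|=7: {2,4,6,7,8,9,10}:3  {3,5,6,7,8,9,10}:1  {4,5,6,7,8,9,10}:3
  |U|=8: {2,4,5,6,7,8,9,10}:6  {3,4,5,6,7,8,9,10}:4
  |U|=9: {2,3,4,5,6,7,8,9,10}:10
  start at 0(a): 10

10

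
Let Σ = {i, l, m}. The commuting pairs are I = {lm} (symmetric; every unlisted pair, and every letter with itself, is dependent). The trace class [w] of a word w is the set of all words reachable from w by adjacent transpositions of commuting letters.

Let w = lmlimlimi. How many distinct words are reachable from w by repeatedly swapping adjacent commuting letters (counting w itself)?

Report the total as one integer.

drop 0:l onto floor
drop 1:m onto floor
drop 2:l onto {0:l}
drop 3:i onto {1:m, 2:l}
drop 4:m onto {3:i}
drop 5:l onto {3:i}
drop 6:i onto {4:m, 5:l}
drop 7:m onto {6:i}
drop 8:i onto {7:m}
ground layer = {0:l, 1:m}
drop-orders for the pieces not yet dropped (sum over which currently-grounded one goes next):
  1 to go: {8} 1
  2 to go: {7,8} 1
  3 to go: {6,7,8} 1
  4 to go: {4,6,7,8} 1  {5,6,7,8} 1
  5 to go: {4,5,6,7,8} 2
  6 to go: {3,4,5,6,7,8} 2
  7 to go: {1,3,4,5,6,7,8} 2  {2,3,4,5,6,7,8} 2
  if 0:l drops first: 4 orders
  if 1:m drops first: 2 orders
heap linearizations: 6

6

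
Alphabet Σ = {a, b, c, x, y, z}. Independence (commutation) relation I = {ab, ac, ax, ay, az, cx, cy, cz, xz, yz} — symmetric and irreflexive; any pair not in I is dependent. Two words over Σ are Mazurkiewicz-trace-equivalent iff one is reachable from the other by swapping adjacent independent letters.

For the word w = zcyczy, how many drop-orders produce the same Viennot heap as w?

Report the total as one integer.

#0=z has no predecessor
#1=c has no predecessor
#2=y has no predecessor
#3=c depends on [1:c]
#4=z depends on [0:z]
#5=y depends on [2:y]
sources: [0:z, 1:c, 2:y]
N(rest) = Σ N(rest − s) over sources s of rest; N(one piece) = 1:
  size 1 → [3]=1  [4]=1  [5]=1
  size 2 → [0,4]=1  [1,3]=1  [2,5]=1  [3,4]=2  [3,5]=2  [4,5]=2
  size 3 → [0,3,4]=3  [0,4,5]=3  [1,3,4]=3  [1,3,5]=3  [2,3,5]=3  [2,4,5]=3  [3,4,5]=6
  size 4 → [0,1,3,4]=6  [0,2,4,5]=6  [0,3,4,5]=12  [1,2,3,5]=6  [1,3,4,5]=12  [2,3,4,5]=12
  first=0(z) contributes 30
  first=1(c) contributes 30
  first=2(y) contributes 30
|[w]| = 90

90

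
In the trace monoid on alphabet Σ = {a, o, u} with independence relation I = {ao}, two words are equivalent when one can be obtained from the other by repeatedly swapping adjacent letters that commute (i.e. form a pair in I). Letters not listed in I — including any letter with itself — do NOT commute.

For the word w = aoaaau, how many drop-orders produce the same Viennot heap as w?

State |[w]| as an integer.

drop 0:a onto floor
drop 1:o onto floor
drop 2:a onto {0:a}
drop 3:a onto {2:a}
drop 4:a onto {3:a}
drop 5:u onto {1:o, 4:a}
ground layer = {0:a, 1:o}
drop-orders for the pieces not yet dropped (sum over which currently-grounded one goes next):
  1 to go: {5} 1
  2 to go: {1,5} 1  {4,5} 1
  3 to go: {1,4,5} 2  {3,4,5} 1
  4 to go: {1,3,4,5} 3  {2,3,4,5} 1
  if 0:a drops first: 4 orders
  if 1:o drops first: 1 orders
heap linearizations: 5

5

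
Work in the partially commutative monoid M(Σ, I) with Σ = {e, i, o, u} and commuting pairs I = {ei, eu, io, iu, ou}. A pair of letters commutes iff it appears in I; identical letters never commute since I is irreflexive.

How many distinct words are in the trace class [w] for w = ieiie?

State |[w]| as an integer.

#0=i has no predecessor
#1=e has no predecessor
#2=i depends on [0:i]
#3=i depends on [2:i]
#4=e depends on [1:e]
sources: [0:i, 1:e]
N(rest) = Σ N(rest − s) over sources s of rest; N(one piece) = 1:
  size 1 → [3]=1  [4]=1
  size 2 → [1,4]=1  [2,3]=1  [3,4]=2
  size 3 → [0,2,3]=1  [1,3,4]=3  [2,3,4]=3
  first=0(i) contributes 6
  first=1(e) contributes 4
|[w]| = 10

10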